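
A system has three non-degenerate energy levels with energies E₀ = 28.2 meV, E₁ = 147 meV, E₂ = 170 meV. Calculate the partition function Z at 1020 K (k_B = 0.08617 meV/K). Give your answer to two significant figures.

Z = 1.1

k_BT = 0.08617 × 1020 K = 87.89 meV.
Eᵢ/kT = 0.3209, 1.673, 1.934.
Z = Σ e^(−Eᵢ/kT) = e^(−0.3209) + e^(−1.673) + e^(−1.934) = 0.7255 + 0.1877 + 0.1446 = 1.058.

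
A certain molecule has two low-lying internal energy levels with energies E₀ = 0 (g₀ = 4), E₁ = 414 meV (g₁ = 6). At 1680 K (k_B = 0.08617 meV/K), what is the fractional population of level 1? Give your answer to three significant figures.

k_BT = 0.08617 × 1680 K = 144.77 meV.
Eᵢ/kT = 0, 2.8597.
Z = Σ gᵢe^(−Eᵢ/kT) = 4·e^(−0) + 6·e^(−2.8597) = 4.0000 + 0.34372 = 4.3437.
P₁ = g₁ e^(−E₁/kT) / Z = 0.34372/4.3437 = 0.0791.

0.0791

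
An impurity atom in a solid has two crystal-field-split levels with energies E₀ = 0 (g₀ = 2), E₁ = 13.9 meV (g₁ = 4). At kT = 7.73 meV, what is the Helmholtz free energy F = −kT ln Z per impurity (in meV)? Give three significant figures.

-7.57 meV

Eᵢ/kT = 0, 1.7982.
Z = Σ gᵢe^(−Eᵢ/kT) = 2·e^(−0) + 4·e^(−1.7982) = 2.0000 + 0.66239 = 2.6624.
F = −kT ln Z = −7.73 × ln(2.6624) = −7.73 × 0.97923 = -7.57 meV.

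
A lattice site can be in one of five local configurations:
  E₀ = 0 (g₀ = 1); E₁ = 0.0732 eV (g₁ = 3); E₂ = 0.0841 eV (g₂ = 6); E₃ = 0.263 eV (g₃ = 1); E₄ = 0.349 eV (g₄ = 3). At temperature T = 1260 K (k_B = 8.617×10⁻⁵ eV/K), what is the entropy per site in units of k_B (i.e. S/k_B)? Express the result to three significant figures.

k_BT = 8.617×10⁻⁵ × 1260 K = 0.10857 eV.
Eᵢ/kT = 0, 0.67422, 0.77462, 2.4224, 3.2145.
Z = Σ gᵢe^(−Eᵢ/kT) = 1·e^(−0) + 3·e^(−0.67422) + 6·e^(−0.77462) + 1·e^(−2.4224) + 3·e^(−3.2145) = 1.0000 + 1.5287 + 2.7653 + 0.088708 + 0.12053 = 5.5032.
⟨E⟩ = Σ EᵢPᵢ = 0.074476 eV.
S/k_B = ln Z + ⟨E⟩/kT = ln(5.5032) + 0.074476/0.10857 = 1.7053 + 0.68597 = 2.39.

2.39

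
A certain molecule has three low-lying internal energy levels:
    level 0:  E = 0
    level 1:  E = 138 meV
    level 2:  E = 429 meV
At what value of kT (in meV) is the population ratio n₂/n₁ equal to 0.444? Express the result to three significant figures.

n₂/n₁ = exp[−(E₂−E₁)/kT] = 0.444.
⇒ (E₂−E₁)/kT = ln(1/0.444) = ln(2.2523) = 0.81195.
kT = 291 meV / 0.81195 = 358 meV.

358 meV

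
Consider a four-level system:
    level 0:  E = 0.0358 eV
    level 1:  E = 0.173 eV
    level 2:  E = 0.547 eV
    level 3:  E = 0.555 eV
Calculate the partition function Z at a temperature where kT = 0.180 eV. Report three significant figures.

Eᵢ/kT = 0.19889, 0.96111, 3.0389, 3.0833.
Z = Σ e^(−Eᵢ/kT) = e^(−0.19889) + e^(−0.96111) + e^(−3.0389) + e^(−3.0833) = 0.81964 + 0.38247 + 0.047888 + 0.045808 = 1.2958.

Z = 1.30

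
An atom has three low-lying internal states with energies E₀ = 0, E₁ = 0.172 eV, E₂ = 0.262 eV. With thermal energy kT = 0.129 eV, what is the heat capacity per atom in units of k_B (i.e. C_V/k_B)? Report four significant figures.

Eᵢ/kT = 0, 1.33333, 2.03101.
Z = Σ e^(−Eᵢ/kT) = e^(−0) + e^(−1.33333) + e^(−2.03101) = 1.00000 + 0.263598 + 0.131203 = 1.39480.
⟨E⟩ = 0.0571509 eV, ⟨E²⟩ = 0.0120480 eV².
C_V/k_B = (⟨E²⟩ − ⟨E⟩²)/(kT)² = (0.0120480 − 0.00326623)/0.0166410 = 0.5277.

0.5277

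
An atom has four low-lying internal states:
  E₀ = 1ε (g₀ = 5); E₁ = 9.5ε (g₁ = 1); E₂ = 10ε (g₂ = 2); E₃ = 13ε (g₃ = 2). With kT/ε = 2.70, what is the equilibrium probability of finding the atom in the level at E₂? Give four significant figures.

Eᵢ/kT = 0.370370, 3.51852, 3.70370, 4.81481.
Z = Σ gᵢe^(−Eᵢ/kT) = 5·e^(−0.370370) + 1·e^(−3.51852) + 2·e^(−3.70370) + 2·e^(−4.81481) = 3.45239 + 0.0296433 + 0.0492644 + 0.0162175 = 3.54752.
P₂ = g₂ e^(−E₂/kT) / Z = 0.0492644/3.54752 = 0.01389.

0.01389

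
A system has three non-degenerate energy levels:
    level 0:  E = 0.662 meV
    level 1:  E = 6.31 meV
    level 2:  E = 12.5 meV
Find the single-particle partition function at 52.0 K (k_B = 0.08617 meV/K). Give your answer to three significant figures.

k_BT = 0.08617 × 52.0 K = 4.4808 meV.
Eᵢ/kT = 0.14774, 1.4082, 2.7897.
Z = Σ e^(−Eᵢ/kT) = e^(−0.14774) + e^(−1.4082) + e^(−2.7897) = 0.86266 + 0.24458 + 0.061440 = 1.1687.

Z = 1.17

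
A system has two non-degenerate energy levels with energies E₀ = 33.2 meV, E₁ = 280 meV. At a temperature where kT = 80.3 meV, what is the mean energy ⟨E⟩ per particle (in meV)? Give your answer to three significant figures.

44.1 meV

Eᵢ/kT = 0.41345, 3.4869.
Z = Σ e^(−Eᵢ/kT) = e^(−0.41345) + e^(−3.4869) = 0.66136 + 0.030596 = 0.69196.
⟨E⟩ = Σ Eᵢ e^(−Eᵢ/kT) / Z = (33.2·0.66136 + 280·0.030596) / 0.69196 = 44.1 meV.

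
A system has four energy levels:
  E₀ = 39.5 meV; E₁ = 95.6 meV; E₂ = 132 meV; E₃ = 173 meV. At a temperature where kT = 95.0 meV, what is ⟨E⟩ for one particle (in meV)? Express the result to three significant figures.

84.9 meV

Eᵢ/kT = 0.41579, 1.0063, 1.3895, 1.8211.
Z = Σ e^(−Eᵢ/kT) = e^(−0.41579) + e^(−1.0063) + e^(−1.3895) + e^(−1.8211) = 0.65982 + 0.36557 + 0.24920 + 0.16185 = 1.4364.
⟨E⟩ = Σ Eᵢ e^(−Eᵢ/kT) / Z = (39.5·0.65982 + 95.6·0.36557 + 132·0.24920 + 173·0.16185) / 1.4364 = 84.9 meV.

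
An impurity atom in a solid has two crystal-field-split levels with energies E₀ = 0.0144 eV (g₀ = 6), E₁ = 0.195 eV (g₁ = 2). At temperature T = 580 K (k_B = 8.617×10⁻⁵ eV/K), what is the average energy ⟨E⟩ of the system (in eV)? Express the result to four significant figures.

0.01601 eV

k_BT = 8.617×10⁻⁵ × 580 K = 0.0499786 eV.
Eᵢ/kT = 0.288123, 3.90167.
Z = Σ gᵢe^(−Eᵢ/kT) = 6·e^(−0.288123) + 2·e^(−3.90167) = 4.49802 + 0.0404163 = 4.53844.
⟨E⟩ = Σ Eᵢ gᵢe^(−Eᵢ/kT) / Z = (0.0144·4.49802 + 0.195·0.0404163) / 4.53844 = 0.01601 eV.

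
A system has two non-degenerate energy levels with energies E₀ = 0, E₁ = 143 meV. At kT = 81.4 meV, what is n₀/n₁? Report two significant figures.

5.8

n₀/n₁ = exp[−(E₀−E₁)/kT] = exp(−(-143 meV)/(81.4 meV)) = exp(1.757) = 5.8.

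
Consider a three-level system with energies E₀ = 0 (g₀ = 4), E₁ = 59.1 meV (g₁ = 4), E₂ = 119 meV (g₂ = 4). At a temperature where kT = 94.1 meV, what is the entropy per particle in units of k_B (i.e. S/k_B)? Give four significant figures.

Eᵢ/kT = 0, 0.628055, 1.26461.
Z = Σ gᵢe^(−Eᵢ/kT) = 4·e^(−0) + 4·e^(−0.628055) + 4·e^(−1.26461) = 4.00000 + 2.13451 + 1.12940 = 7.26391.
⟨E⟩ = Σ EᵢPᵢ = 35.8689 meV.
S/k_B = ln Z + ⟨E⟩/kT = ln(7.26391) + 35.8689/94.1 = 1.98292 + 0.381179 = 2.364.

2.364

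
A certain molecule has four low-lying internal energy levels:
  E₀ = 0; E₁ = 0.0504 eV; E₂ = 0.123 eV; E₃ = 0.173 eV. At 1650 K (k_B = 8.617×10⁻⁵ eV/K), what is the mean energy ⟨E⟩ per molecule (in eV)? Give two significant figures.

k_BT = 8.617×10⁻⁵ × 1650 K = 0.1422 eV.
Eᵢ/kT = 0, 0.3544, 0.8650, 1.217.
Z = Σ e^(−Eᵢ/kT) = e^(−0) + e^(−0.3544) + e^(−0.8650) + e^(−1.217) = 1.000 + 0.7016 + 0.4211 + 0.2961 = 2.419.
⟨E⟩ = Σ Eᵢ e^(−Eᵢ/kT) / Z = (0·1.000 + 0.0504·0.7016 + 0.123·0.4211 + 0.173·0.2961) / 2.419 = 0.057 eV.

0.057 eV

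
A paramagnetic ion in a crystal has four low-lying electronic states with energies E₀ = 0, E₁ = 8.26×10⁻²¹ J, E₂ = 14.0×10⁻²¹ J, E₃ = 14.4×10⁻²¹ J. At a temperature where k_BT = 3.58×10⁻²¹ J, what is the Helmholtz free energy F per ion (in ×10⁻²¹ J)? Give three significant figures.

Eᵢ/kT = 0, 2.3073, 3.9106, 4.0223.
Z = Σ e^(−Eᵢ/kT) = e^(−0) + e^(−2.3073) + e^(−3.9106) + e^(−4.0223) = 1.0000 + 0.099530 + 0.020028 + 0.017912 = 1.1375.
F = −kT ln Z = −3.58 × ln(1.1375) = −3.58 × 0.12883 = -0.461 ×10⁻²¹ J.

-0.461 ×10⁻²¹ J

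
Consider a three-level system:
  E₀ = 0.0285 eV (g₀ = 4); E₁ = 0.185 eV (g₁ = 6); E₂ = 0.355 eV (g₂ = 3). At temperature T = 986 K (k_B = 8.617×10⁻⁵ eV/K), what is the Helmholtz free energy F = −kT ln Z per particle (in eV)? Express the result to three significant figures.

k_BT = 8.617×10⁻⁵ × 986 K = 0.084964 eV.
Eᵢ/kT = 0.33544, 2.1774, 4.1782.
Z = Σ gᵢe^(−Eᵢ/kT) = 4·e^(−0.33544) + 6·e^(−2.1774) + 3·e^(−4.1782) = 2.8601 + 0.68001 + 0.045978 = 3.5861.
F = −kT ln Z = −0.084964 × ln(3.5861) = −0.084964 × 1.2771 = -0.109 eV.

-0.109 eV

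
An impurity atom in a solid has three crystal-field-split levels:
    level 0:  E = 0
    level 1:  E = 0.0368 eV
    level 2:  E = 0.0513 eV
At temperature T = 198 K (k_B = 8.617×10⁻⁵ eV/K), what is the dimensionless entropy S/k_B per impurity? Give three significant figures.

0.495

k_BT = 8.617×10⁻⁵ × 198 K = 0.017062 eV.
Eᵢ/kT = 0, 2.1568, 3.0067.
Z = Σ e^(−Eᵢ/kT) = e^(−0) + e^(−2.1568) + e^(−3.0067) = 1.0000 + 0.11569 + 0.049455 = 1.1651.
⟨E⟩ = Σ EᵢPᵢ = 0.0058316 eV.
S/k_B = ln Z + ⟨E⟩/kT = ln(1.1651) + 0.0058316/0.017062 = 0.15281 + 0.34179 = 0.495.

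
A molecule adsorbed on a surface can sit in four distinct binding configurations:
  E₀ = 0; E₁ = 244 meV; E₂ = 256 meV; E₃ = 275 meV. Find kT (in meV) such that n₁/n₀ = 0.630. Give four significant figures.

n₁/n₀ = exp[−(E₁−E₀)/kT] = 0.630.
⇒ (E₁−E₀)/kT = ln(1/0.630) = ln(1.58730) = 0.462034.
kT = 244 meV / 0.462034 = 528.1 meV.

528.1 meV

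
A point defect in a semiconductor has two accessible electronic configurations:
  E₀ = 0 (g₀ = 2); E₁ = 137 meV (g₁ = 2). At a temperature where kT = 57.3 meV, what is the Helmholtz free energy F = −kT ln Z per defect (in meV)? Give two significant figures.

-45 meV

Eᵢ/kT = 0, 2.391.
Z = Σ gᵢe^(−Eᵢ/kT) = 2·e^(−0) + 2·e^(−2.391) = 2.000 + 0.1831 = 2.183.
F = −kT ln Z = −57.3 × ln(2.183) = −57.3 × 0.7807 = -45 meV.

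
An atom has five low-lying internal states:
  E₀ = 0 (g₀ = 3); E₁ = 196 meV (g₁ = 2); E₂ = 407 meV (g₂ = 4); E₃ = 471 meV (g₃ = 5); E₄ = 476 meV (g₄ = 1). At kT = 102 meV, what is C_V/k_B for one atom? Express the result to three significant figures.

Eᵢ/kT = 0, 1.9216, 3.9902, 4.6176, 4.6667.
Z = Σ gᵢe^(−Eᵢ/kT) = 3·e^(−0) + 2·e^(−1.9216) + 4·e^(−3.9902) + 5·e^(−4.6176) + 1·e^(−4.6667) = 3.0000 + 0.29275 + 0.073984 + 0.049382 + 0.0094032 = 3.4255.
⟨E⟩ = 33.638 meV, ⟨E²⟩ = 10681 meV².
C_V/k_B = (⟨E²⟩ − ⟨E⟩²)/(kT)² = (10681 − 1131.5)/10404 = 0.918.

0.918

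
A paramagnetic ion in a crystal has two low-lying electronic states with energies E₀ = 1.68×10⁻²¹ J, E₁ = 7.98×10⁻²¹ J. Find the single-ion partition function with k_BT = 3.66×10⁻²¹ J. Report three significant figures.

Z = 0.745

Eᵢ/kT = 0.45902, 2.1803.
Z = Σ e^(−Eᵢ/kT) = e^(−0.45902) + e^(−2.1803) = 0.63190 + 0.11301 = 0.74491.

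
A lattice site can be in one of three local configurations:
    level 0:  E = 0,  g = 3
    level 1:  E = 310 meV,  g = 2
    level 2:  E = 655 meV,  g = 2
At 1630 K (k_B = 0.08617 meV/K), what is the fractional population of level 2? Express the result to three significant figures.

0.00583

k_BT = 0.08617 × 1630 K = 140.46 meV.
Eᵢ/kT = 0, 2.2070, 4.6632.
Z = Σ gᵢe^(−Eᵢ/kT) = 3·e^(−0) + 2·e^(−2.2070) + 2·e^(−4.6632) = 3.0000 + 0.22006 + 0.018872 = 3.2389.
P₂ = g₂ e^(−E₂/kT) / Z = 0.018872/3.2389 = 0.00583.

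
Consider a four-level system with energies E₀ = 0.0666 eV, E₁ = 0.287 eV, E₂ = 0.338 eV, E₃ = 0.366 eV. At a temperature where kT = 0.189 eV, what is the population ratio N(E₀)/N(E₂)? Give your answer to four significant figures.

4.204

n₀/n₂ = exp[−(E₀−E₂)/kT] = exp(−(-0.2714 eV)/(0.189 eV)) = exp(1.43598) = 4.204.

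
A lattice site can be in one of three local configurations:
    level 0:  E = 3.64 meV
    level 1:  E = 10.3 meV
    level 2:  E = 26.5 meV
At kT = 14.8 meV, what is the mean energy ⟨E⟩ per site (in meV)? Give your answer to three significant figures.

8.57 meV

Eᵢ/kT = 0.24595, 0.69595, 1.7905.
Z = Σ e^(−Eᵢ/kT) = e^(−0.24595) + e^(−0.69595) + e^(−1.7905) = 0.78196 + 0.49860 + 0.16688 = 1.4474.
⟨E⟩ = Σ Eᵢ e^(−Eᵢ/kT) / Z = (3.64·0.78196 + 10.3·0.49860 + 26.5·0.16688) / 1.4474 = 8.57 meV.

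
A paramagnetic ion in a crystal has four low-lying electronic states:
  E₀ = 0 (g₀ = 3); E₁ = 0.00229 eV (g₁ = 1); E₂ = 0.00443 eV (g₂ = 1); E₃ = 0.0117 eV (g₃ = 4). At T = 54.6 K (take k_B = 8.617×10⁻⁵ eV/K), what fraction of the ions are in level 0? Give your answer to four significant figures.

0.6917

k_BT = 8.617×10⁻⁵ × 54.6 K = 0.00470488 eV.
Eᵢ/kT = 0, 0.486729, 0.941576, 2.48678.
Z = Σ gᵢe^(−Eᵢ/kT) = 3·e^(−0) + 1·e^(−0.486729) + 1·e^(−0.941576) + 4·e^(−2.48678) = 3.00000 + 0.614634 + 0.390013 + 0.332709 = 4.33736.
P₀ = g₀ e^(−E₀/kT) / Z = 3.00000/4.33736 = 0.6917.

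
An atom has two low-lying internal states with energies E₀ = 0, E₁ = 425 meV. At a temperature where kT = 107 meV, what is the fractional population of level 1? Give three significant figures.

0.0185

Eᵢ/kT = 0, 3.9720.
Z = Σ e^(−Eᵢ/kT) = e^(−0) + e^(−3.9720) = 1.0000 + 0.018836 = 1.0188.
P₁ = e^(−E₁/kT) / Z = 0.018836/1.0188 = 0.0185.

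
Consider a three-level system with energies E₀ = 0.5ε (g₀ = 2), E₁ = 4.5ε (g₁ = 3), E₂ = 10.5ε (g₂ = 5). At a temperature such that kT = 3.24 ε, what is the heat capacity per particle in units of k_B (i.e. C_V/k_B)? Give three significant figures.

Eᵢ/kT = 0.15432, 1.3889, 3.2407.
Z = Σ gᵢe^(−Eᵢ/kT) = 2·e^(−0.15432) + 3·e^(−1.3889) + 5·e^(−3.2407) = 1.7140 + 0.74805 + 0.19568 = 2.6577.
⟨E⟩ = 2.3621 ε, ⟨E²⟩ = 13.978 ε².
C_V/k_B = (⟨E²⟩ − ⟨E⟩²)/(kT)² = (13.978 − 5.5795)/10.498 = 0.800.

0.800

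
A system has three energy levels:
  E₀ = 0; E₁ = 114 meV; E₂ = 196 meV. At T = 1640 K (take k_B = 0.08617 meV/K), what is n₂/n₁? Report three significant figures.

k_BT = 0.08617 × 1640 K = 141.32 meV.
n₂/n₁ = exp[−(E₂−E₁)/kT] = exp(−(82 meV)/(141.32 meV)) = exp(-0.58024) = 0.560.

0.560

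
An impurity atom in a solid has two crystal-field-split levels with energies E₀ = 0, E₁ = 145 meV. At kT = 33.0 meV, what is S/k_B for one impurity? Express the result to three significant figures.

Eᵢ/kT = 0, 4.3939.
Z = Σ e^(−Eᵢ/kT) = e^(−0) + e^(−4.3939) = 1.0000 + 0.012352 = 1.0124.
⟨E⟩ = Σ EᵢPᵢ = 1.7691 meV.
S/k_B = ln Z + ⟨E⟩/kT = ln(1.0124) + 1.7691/33.0 = 0.012324 + 0.053609 = 0.0659.

0.0659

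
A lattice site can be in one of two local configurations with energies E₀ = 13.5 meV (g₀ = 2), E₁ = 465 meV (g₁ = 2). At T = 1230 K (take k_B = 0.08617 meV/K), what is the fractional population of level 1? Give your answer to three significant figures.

k_BT = 0.08617 × 1230 K = 105.99 meV.
Eᵢ/kT = 0.12737, 4.3872.
Z = Σ gᵢe^(−Eᵢ/kT) = 2·e^(−0.12737) + 2·e^(−4.3872) = 1.7608 + 0.024871 = 1.7857.
P₁ = g₁ e^(−E₁/kT) / Z = 0.024871/1.7857 = 0.0139.

0.0139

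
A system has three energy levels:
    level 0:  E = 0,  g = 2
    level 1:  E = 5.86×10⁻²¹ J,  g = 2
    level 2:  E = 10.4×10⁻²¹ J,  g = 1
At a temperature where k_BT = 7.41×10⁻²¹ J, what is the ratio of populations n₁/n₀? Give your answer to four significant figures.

0.4535

n₁/n₀ = (g₁/g₀) exp[−(E₁−E₀)/kT] = (2/2) × exp(−(5.86 ×10⁻²¹ J)/(7.41 ×10⁻²¹ J)) = (2/2) × exp(-0.790823) = 0.4535.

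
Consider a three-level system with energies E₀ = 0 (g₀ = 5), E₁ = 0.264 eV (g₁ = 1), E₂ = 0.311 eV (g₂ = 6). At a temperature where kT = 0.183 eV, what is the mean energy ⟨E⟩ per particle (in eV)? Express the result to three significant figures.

Eᵢ/kT = 0, 1.4426, 1.6995.
Z = Σ gᵢe^(−Eᵢ/kT) = 5·e^(−0) + 1·e^(−1.4426) + 6·e^(−1.6995) = 5.0000 + 0.23631 + 1.0966 = 6.3329.
⟨E⟩ = Σ Eᵢ gᵢe^(−Eᵢ/kT) / Z = (0·5.0000 + 0.264·0.23631 + 0.311·1.0966) / 6.3329 = 0.0637 eV.

0.0637 eV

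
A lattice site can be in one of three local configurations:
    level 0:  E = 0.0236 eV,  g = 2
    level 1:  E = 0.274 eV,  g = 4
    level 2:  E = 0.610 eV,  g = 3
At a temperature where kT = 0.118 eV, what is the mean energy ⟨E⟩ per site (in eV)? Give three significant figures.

0.0765 eV

Eᵢ/kT = 0.20000, 2.3220, 5.1695.
Z = Σ gᵢe^(−Eᵢ/kT) = 2·e^(−0.20000) + 4·e^(−2.3220) + 3·e^(−5.1695) = 1.6375 + 0.39231 + 0.017062 = 2.0469.
⟨E⟩ = Σ Eᵢ gᵢe^(−Eᵢ/kT) / Z = (0.0236·1.6375 + 0.274·0.39231 + 0.610·0.017062) / 2.0469 = 0.0765 eV.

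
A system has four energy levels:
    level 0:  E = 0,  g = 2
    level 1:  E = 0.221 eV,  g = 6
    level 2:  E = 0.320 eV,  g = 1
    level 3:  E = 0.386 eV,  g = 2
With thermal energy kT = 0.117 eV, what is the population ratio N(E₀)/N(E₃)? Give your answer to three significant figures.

n₀/n₃ = (g₀/g₃) exp[−(E₀−E₃)/kT] = (2/2) × exp(−(-0.386 eV)/(0.117 eV)) = (2/2) × exp(3.2991) = 27.1.

27.1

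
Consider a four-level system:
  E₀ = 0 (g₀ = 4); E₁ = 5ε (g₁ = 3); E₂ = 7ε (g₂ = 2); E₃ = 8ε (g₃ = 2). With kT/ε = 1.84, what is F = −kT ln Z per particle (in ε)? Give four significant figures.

Eᵢ/kT = 0, 2.71739, 3.80435, 4.34783.
Z = Σ gᵢe^(−Eᵢ/kT) = 4·e^(−0) + 3·e^(−2.71739) + 2·e^(−3.80435) + 2·e^(−4.34783) = 4.00000 + 0.198141 + 0.0445473 + 0.0258697 = 4.26856.
F = −kT ln Z = −1.84 × ln(4.26856) = −1.84 × 1.45128 = -2.670 ε.

-2.670 ε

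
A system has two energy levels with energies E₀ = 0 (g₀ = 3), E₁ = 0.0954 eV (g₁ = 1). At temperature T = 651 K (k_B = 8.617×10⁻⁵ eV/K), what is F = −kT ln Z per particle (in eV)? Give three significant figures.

k_BT = 8.617×10⁻⁵ × 651 K = 0.056097 eV.
Eᵢ/kT = 0, 1.7006.
Z = Σ gᵢe^(−Eᵢ/kT) = 3·e^(−0) + 1·e^(−1.7006) = 3.0000 + 0.18257 = 3.1826.
F = −kT ln Z = −0.056097 × ln(3.1826) = −0.056097 × 1.1577 = -0.0649 eV.

-0.0649 eV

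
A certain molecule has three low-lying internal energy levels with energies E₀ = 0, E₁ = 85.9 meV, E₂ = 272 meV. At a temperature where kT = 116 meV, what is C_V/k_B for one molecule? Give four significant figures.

Eᵢ/kT = 0, 0.740517, 2.34483.
Z = Σ e^(−Eᵢ/kT) = e^(−0) + e^(−0.740517) + e^(−2.34483) = 1.00000 + 0.476867 + 0.0958635 = 1.57273.
⟨E⟩ = 42.6251 meV, ⟨E²⟩ = 6746.92 meV².
C_V/k_B = (⟨E²⟩ − ⟨E⟩²)/(kT)² = (6746.92 − 1816.90)/13456.0 = 0.3664.

0.3664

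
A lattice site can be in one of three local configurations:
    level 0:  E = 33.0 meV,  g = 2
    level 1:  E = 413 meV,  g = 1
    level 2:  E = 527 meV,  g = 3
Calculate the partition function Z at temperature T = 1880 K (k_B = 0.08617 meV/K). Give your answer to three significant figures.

Z = 1.83

k_BT = 0.08617 × 1880 K = 162.00 meV.
Eᵢ/kT = 0.20370, 2.5494, 3.2531.
Z = Σ gᵢe^(−Eᵢ/kT) = 2·e^(−0.20370) + 1·e^(−2.5494) + 3·e^(−3.2531) = 1.6314 + 0.078129 + 0.11596 = 1.8255.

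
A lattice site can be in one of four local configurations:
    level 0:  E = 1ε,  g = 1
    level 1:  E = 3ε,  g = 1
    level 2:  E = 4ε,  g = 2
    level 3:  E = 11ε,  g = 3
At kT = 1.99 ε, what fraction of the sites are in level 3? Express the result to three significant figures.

Eᵢ/kT = 0.50251, 1.5075, 2.0101, 5.5276.
Z = Σ gᵢe^(−Eᵢ/kT) = 1·e^(−0.50251) + 1·e^(−1.5075) + 2·e^(−2.0101) + 3·e^(−5.5276) = 0.60501 + 0.22146 + 0.26795 + 0.011927 = 1.1063.
P₃ = g₃ e^(−E₃/kT) / Z = 0.011927/1.1063 = 0.0108.

0.0108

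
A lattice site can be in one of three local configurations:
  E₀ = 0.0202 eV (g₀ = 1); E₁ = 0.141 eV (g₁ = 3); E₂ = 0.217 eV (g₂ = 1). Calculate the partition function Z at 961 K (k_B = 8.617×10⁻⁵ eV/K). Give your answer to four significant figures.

Z = 1.403

k_BT = 8.617×10⁻⁵ × 961 K = 0.0828094 eV.
Eᵢ/kT = 0.243934, 1.70271, 2.62048.
Z = Σ gᵢe^(−Eᵢ/kT) = 1·e^(−0.243934) + 3·e^(−1.70271) + 1·e^(−2.62048) = 0.783539 + 0.546567 + 0.0727679 = 1.40287.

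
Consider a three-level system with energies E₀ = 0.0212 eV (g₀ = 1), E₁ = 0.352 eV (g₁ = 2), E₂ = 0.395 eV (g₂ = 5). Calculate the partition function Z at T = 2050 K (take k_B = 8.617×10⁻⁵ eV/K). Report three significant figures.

Z = 1.69

k_BT = 8.617×10⁻⁵ × 2050 K = 0.17665 eV.
Eᵢ/kT = 0.12001, 1.9926, 2.2361.
Z = Σ gᵢe^(−Eᵢ/kT) = 1·e^(−0.12001) + 2·e^(−1.9926) + 5·e^(−2.2361) = 0.88691 + 0.27268 + 0.53437 = 1.6940.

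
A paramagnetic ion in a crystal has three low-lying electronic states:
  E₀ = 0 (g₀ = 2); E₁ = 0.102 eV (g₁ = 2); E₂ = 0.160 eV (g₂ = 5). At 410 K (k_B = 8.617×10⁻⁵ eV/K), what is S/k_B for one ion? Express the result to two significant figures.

1.0

k_BT = 8.617×10⁻⁵ × 410 K = 0.03533 eV.
Eᵢ/kT = 0, 2.887, 4.529.
Z = Σ gᵢe^(−Eᵢ/kT) = 2·e^(−0) + 2·e^(−2.887) + 5·e^(−4.529) = 2.000 + 0.1115 + 0.05396 = 2.165.
⟨E⟩ = Σ EᵢPᵢ = 0.009241 eV.
S/k_B = ln Z + ⟨E⟩/kT = ln(2.165) + 0.009241/0.03533 = 0.7724 + 0.2616 = 1.0.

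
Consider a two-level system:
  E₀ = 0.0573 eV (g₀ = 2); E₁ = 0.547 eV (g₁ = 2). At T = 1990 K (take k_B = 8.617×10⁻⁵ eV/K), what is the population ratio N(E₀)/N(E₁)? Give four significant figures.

17.39

k_BT = 8.617×10⁻⁵ × 1990 K = 0.171478 eV.
n₀/n₁ = (g₀/g₁) exp[−(E₀−E₁)/kT] = (2/2) × exp(−(-0.4897 eV)/(0.171478 eV)) = (2/2) × exp(2.85576) = 17.39.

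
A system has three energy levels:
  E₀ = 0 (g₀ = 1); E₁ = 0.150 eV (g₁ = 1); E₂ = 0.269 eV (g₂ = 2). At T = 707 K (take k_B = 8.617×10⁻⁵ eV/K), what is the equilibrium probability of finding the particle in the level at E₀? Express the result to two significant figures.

0.90

k_BT = 8.617×10⁻⁵ × 707 K = 0.06092 eV.
Eᵢ/kT = 0, 2.462, 4.416.
Z = Σ gᵢe^(−Eᵢ/kT) = 1·e^(−0) + 1·e^(−2.462) + 2·e^(−4.416) = 1.000 + 0.08526 + 0.02416 = 1.109.
P₀ = g₀ e^(−E₀/kT) / Z = 1.000/1.109 = 0.90.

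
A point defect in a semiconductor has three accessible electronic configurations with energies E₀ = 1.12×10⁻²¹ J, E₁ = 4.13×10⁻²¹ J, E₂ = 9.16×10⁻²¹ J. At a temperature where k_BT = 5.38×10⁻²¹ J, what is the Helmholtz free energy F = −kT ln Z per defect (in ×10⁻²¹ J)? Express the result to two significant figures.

Eᵢ/kT = 0.2082, 0.7677, 1.703.
Z = Σ e^(−Eᵢ/kT) = e^(−0.2082) + e^(−0.7677) + e^(−1.703) = 0.8120 + 0.4641 + 0.1821 = 1.458.
F = −kT ln Z = −5.38 × ln(1.458) = −5.38 × 0.3771 = -2.0 ×10⁻²¹ J.

-2.0 ×10⁻²¹ J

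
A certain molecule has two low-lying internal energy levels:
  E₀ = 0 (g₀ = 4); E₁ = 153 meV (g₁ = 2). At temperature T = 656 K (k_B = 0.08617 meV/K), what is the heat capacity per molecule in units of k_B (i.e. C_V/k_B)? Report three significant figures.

k_BT = 0.08617 × 656 K = 56.528 meV.
Eᵢ/kT = 0, 2.7066.
Z = Σ gᵢe^(−Eᵢ/kT) = 4·e^(−0) + 2·e^(−2.7066) = 4.0000 + 0.13353 = 4.1335.
⟨E⟩ = 4.9426 meV, ⟨E²⟩ = 756.21 meV².
C_V/k_B = (⟨E²⟩ − ⟨E⟩²)/(kT)² = (756.21 − 24.429)/3195.4 = 0.229.

0.229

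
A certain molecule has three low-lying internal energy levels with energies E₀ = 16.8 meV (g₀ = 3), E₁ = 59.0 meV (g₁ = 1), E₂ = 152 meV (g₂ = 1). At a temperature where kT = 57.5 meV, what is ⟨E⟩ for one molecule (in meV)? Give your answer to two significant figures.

Eᵢ/kT = 0.2922, 1.026, 2.643.
Z = Σ gᵢe^(−Eᵢ/kT) = 3·e^(−0.2922) + 1·e^(−1.026) + 1·e^(−2.643) = 2.240 + 0.3584 + 0.07115 = 2.670.
⟨E⟩ = Σ Eᵢ gᵢe^(−Eᵢ/kT) / Z = (16.8·2.240 + 59.0·0.3584 + 152·0.07115) / 2.670 = 26 meV.

26 meV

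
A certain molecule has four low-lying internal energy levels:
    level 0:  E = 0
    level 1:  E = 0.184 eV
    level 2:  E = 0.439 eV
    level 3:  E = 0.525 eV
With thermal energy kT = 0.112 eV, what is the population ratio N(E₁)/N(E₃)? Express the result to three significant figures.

21.0

n₁/n₃ = exp[−(E₁−E₃)/kT] = exp(−(-0.341 eV)/(0.112 eV)) = exp(3.0446) = 21.0.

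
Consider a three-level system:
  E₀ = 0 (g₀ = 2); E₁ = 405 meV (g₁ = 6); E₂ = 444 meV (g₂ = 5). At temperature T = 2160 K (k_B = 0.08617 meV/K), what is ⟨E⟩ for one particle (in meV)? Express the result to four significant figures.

152.9 meV

k_BT = 0.08617 × 2160 K = 186.127 meV.
Eᵢ/kT = 0, 2.17593, 2.38547.
Z = Σ gᵢe^(−Eᵢ/kT) = 2·e^(−0) + 6·e^(−2.17593) + 5·e^(−2.38547) = 2.00000 + 0.681015 + 0.460229 = 3.14124.
⟨E⟩ = Σ Eᵢ gᵢe^(−Eᵢ/kT) / Z = (0·2.00000 + 405·0.681015 + 444·0.460229) / 3.14124 = 152.9 meV.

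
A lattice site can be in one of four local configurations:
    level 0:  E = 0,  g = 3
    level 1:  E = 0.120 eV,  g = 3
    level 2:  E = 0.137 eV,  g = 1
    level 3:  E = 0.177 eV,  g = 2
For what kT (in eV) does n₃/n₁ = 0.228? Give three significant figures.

n₃/n₁ = (g₃/g₁) exp[−(E₃−E₁)/kT] = 0.228.
⇒ (E₃−E₁)/kT = ln((2/3)/0.228) = ln(2.9240) = 1.0730.
kT = 0.057 eV / 1.0730 = 0.0531 eV.

0.0531 eV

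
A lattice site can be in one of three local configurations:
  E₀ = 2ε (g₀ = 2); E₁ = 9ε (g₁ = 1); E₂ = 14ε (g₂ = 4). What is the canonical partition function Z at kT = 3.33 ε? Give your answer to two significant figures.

Eᵢ/kT = 0.6006, 2.703, 4.204.
Z = Σ gᵢe^(−Eᵢ/kT) = 2·e^(−0.6006) + 1·e^(−2.703) + 4·e^(−4.204) = 1.097 + 0.06700 + 0.05974 = 1.224.

Z = 1.2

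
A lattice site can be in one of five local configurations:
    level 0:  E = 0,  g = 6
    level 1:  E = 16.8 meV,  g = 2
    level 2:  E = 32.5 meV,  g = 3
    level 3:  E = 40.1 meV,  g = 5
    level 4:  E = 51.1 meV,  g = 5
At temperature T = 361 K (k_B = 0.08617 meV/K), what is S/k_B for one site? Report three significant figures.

k_BT = 0.08617 × 361 K = 31.107 meV.
Eᵢ/kT = 0, 0.54007, 1.0448, 1.2891, 1.6427.
Z = Σ gᵢe^(−Eᵢ/kT) = 6·e^(−0) + 2·e^(−0.54007) + 3·e^(−1.0448) + 5·e^(−1.2891) + 5·e^(−1.6427) = 6.0000 + 1.1654 + 1.0553 + 1.3776 + 0.96729 = 10.566.
⟨E⟩ = Σ EᵢPᵢ = 15.005 meV.
S/k_B = ln Z + ⟨E⟩/kT = ln(10.566) + 15.005/31.107 = 2.3576 + 0.48237 = 2.84.

2.84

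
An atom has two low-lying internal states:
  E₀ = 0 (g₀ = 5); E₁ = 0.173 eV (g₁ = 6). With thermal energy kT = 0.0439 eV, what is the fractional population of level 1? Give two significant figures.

Eᵢ/kT = 0, 3.941.
Z = Σ gᵢe^(−Eᵢ/kT) = 5·e^(−0) + 6·e^(−3.941) = 5.000 + 0.1166 = 5.117.
P₁ = g₁ e^(−E₁/kT) / Z = 0.1166/5.117 = 0.023.

0.023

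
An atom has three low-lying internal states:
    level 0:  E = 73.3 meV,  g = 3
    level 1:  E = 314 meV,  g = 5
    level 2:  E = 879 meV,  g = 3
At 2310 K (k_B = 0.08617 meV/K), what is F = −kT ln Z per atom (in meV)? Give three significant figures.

k_BT = 0.08617 × 2310 K = 199.05 meV.
Eᵢ/kT = 0.36825, 1.5775, 4.4160.
Z = Σ gᵢe^(−Eᵢ/kT) = 3·e^(−0.36825) + 5·e^(−1.5775) + 3·e^(−4.4160) = 2.0758 + 1.0325 + 0.036247 = 3.1445.
F = −kT ln Z = −199.05 × ln(3.1445) = −199.05 × 1.1457 = -228 meV.

-228 meV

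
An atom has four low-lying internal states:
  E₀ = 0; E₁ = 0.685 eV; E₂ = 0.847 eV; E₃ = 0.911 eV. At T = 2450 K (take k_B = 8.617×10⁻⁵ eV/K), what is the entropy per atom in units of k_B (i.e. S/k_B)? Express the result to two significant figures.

k_BT = 8.617×10⁻⁵ × 2450 K = 0.2111 eV.
Eᵢ/kT = 0, 3.245, 4.012, 4.315.
Z = Σ e^(−Eᵢ/kT) = e^(−0) + e^(−3.245) + e^(−4.012) + e^(−4.315) = 1.000 + 0.03897 + 0.01810 + 0.01337 = 1.070.
⟨E⟩ = Σ EᵢPᵢ = 0.05066 eV.
S/k_B = ln Z + ⟨E⟩/kT = ln(1.070) + 0.05066/0.2111 = 0.06766 + 0.2400 = 0.31.

0.31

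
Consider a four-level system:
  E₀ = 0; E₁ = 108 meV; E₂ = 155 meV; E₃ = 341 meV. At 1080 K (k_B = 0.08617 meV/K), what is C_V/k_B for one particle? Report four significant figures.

0.5890

k_BT = 0.08617 × 1080 K = 93.0636 meV.
Eᵢ/kT = 0, 1.16050, 1.66553, 3.66416.
Z = Σ e^(−Eᵢ/kT) = e^(−0) + e^(−1.16050) + e^(−1.66553) + e^(−3.66416) = 1.00000 + 0.313329 + 0.189090 + 0.0256257 = 1.52804.
⟨E⟩ = 47.0451 meV, ⟨E²⟩ = 7314.82 meV².
C_V/k_B = (⟨E²⟩ − ⟨E⟩²)/(kT)² = (7314.82 − 2213.24)/8660.83 = 0.5890.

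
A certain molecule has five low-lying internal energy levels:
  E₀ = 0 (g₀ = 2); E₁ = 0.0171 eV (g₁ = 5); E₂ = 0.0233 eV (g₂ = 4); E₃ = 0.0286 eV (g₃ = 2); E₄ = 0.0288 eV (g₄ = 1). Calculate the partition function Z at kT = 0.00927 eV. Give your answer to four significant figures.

Eᵢ/kT = 0, 1.84466, 2.51348, 3.08522, 3.10680.
Z = Σ gᵢe^(−Eᵢ/kT) = 2·e^(−0) + 5·e^(−1.84466) + 4·e^(−2.51348) + 2·e^(−3.08522) + 1·e^(−3.10680) = 2.00000 + 0.790395 + 0.323944 + 0.0914399 + 0.0447439 = 3.25052.

Z = 3.251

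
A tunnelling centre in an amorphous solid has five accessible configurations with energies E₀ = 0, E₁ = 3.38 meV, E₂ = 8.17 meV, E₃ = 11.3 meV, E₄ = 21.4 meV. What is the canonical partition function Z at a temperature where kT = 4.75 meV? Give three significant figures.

Eᵢ/kT = 0, 0.71158, 1.7200, 2.3789, 4.5053.
Z = Σ e^(−Eᵢ/kT) = e^(−0) + e^(−0.71158) + e^(−1.7200) + e^(−2.3789) + e^(−4.5053) = 1.0000 + 0.49087 + 0.17907 + 0.092652 + 0.011050 = 1.7736.

Z = 1.77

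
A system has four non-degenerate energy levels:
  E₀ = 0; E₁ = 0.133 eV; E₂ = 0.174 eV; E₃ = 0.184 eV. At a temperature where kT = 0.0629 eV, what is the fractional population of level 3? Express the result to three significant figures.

Eᵢ/kT = 0, 2.1145, 2.7663, 2.9253.
Z = Σ e^(−Eᵢ/kT) = e^(−0) + e^(−2.1145) + e^(−2.7663) + e^(−2.9253) = 1.0000 + 0.12069 + 0.062894 + 0.053649 = 1.2372.
P₃ = e^(−E₃/kT) / Z = 0.053649/1.2372 = 0.0434.

0.0434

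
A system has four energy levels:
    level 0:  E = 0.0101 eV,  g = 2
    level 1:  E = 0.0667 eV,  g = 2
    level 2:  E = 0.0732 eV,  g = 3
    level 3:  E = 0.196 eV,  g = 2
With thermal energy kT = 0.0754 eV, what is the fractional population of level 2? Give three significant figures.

Eᵢ/kT = 0.13395, 0.88462, 0.97082, 2.5995.
Z = Σ gᵢe^(−Eᵢ/kT) = 2·e^(−0.13395) + 2·e^(−0.88462) + 3·e^(−0.97082) + 2·e^(−2.5995) = 1.7493 + 0.82574 + 1.1363 + 0.14862 = 3.8600.
P₂ = g₂ e^(−E₂/kT) / Z = 1.1363/3.8600 = 0.294.

0.294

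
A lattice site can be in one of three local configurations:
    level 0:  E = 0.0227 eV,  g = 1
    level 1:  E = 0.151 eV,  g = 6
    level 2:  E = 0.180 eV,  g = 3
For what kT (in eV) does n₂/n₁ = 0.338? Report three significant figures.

n₂/n₁ = (g₂/g₁) exp[−(E₂−E₁)/kT] = 0.338.
⇒ (E₂−E₁)/kT = ln((3/6)/0.338) = ln(1.4793) = 0.39157.
kT = 0.029 eV / 0.39157 = 0.0741 eV.

0.0741 eV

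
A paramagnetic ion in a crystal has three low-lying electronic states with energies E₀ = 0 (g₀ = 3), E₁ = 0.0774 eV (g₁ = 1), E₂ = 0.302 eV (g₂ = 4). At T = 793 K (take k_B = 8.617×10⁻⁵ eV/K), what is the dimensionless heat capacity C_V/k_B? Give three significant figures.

k_BT = 8.617×10⁻⁵ × 793 K = 0.068333 eV.
Eᵢ/kT = 0, 1.1327, 4.4195.
Z = Σ gᵢe^(−Eᵢ/kT) = 3·e^(−0) + 1·e^(−1.1327) + 4·e^(−4.4195) = 3.0000 + 0.32216 + 0.048161 = 3.3703.
⟨E⟩ = 0.011714 eV, ⟨E²⟩ = 0.0018759 eV².
C_V/k_B = (⟨E²⟩ − ⟨E⟩²)/(kT)² = (0.0018759 − 0.00013722)/0.0046694 = 0.372.

0.372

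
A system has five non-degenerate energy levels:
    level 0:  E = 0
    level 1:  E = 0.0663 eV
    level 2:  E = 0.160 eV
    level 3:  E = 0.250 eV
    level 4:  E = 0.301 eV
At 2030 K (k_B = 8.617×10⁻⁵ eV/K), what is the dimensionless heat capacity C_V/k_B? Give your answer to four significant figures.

0.3204

k_BT = 8.617×10⁻⁵ × 2030 K = 0.174925 eV.
Eᵢ/kT = 0, 0.379020, 0.914678, 1.42918, 1.72074.
Z = Σ e^(−Eᵢ/kT) = e^(−0) + e^(−0.379020) + e^(−0.914678) + e^(−1.42918) + e^(−1.72074) = 1.00000 + 0.684532 + 0.400646 + 0.239505 + 0.178934 = 2.50362.
⟨E⟩ = 0.0891602 eV, ⟨E²⟩ = 0.0177528 eV².
C_V/k_B = (⟨E²⟩ − ⟨E⟩²)/(kT)² = (0.0177528 − 0.00794954)/0.0305988 = 0.3204.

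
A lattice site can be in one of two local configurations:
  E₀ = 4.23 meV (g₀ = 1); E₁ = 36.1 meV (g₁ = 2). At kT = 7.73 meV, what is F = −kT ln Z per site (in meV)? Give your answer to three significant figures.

3.98 meV

Eᵢ/kT = 0.54722, 4.6701.
Z = Σ gᵢe^(−Eᵢ/kT) = 1·e^(−0.54722) + 2·e^(−4.6701) = 0.57856 + 0.018743 = 0.59730.
F = −kT ln Z = −7.73 × ln(0.59730) = −7.73 × -0.51534 = 3.98 meV.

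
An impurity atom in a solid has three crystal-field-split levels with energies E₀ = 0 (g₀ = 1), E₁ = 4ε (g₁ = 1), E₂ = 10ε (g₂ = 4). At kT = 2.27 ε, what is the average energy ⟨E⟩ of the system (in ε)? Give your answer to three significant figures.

Eᵢ/kT = 0, 1.7621, 4.4053.
Z = Σ gᵢe^(−Eᵢ/kT) = 1·e^(−0) + 1·e^(−1.7621) + 4·e^(−4.4053) = 1.0000 + 0.17168 + 0.048850 = 1.2205.
⟨E⟩ = Σ Eᵢ gᵢe^(−Eᵢ/kT) / Z = (0·1.0000 + 4·0.17168 + 10·0.048850) / 1.2205 = 0.963 ε.

0.963 ε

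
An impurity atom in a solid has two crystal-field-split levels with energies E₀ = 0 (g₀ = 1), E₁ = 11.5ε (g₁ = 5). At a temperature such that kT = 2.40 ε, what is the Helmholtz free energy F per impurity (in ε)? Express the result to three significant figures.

-0.0976 ε

Eᵢ/kT = 0, 4.7917.
Z = Σ gᵢe^(−Eᵢ/kT) = 1·e^(−0) + 5·e^(−4.7917) = 1.0000 + 0.041492 = 1.0415.
F = −kT ln Z = −2.40 × ln(1.0415) = −2.40 × 0.040662 = -0.0976 ε.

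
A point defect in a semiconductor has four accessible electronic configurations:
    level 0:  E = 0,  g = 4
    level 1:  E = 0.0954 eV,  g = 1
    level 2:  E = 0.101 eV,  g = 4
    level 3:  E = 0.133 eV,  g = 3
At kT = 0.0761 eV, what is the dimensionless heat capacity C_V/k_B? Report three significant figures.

0.458

Eᵢ/kT = 0, 1.2536, 1.3272, 1.7477.
Z = Σ gᵢe^(−Eᵢ/kT) = 4·e^(−0) + 1·e^(−1.2536) + 4·e^(−1.3272) + 3·e^(−1.7477) = 4.0000 + 0.28548 + 1.0609 + 0.52252 = 5.8689.
⟨E⟩ = 0.034739 eV, ⟨E²⟩ = 0.0038616 eV².
C_V/k_B = (⟨E²⟩ − ⟨E⟩²)/(kT)² = (0.0038616 − 0.0012068)/0.0057912 = 0.458.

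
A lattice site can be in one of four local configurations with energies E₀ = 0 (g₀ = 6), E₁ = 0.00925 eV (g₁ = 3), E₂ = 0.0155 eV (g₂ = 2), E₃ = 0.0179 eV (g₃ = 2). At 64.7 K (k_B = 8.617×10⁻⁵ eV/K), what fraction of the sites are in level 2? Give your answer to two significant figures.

k_BT = 8.617×10⁻⁵ × 64.7 K = 0.005575 eV.
Eᵢ/kT = 0, 1.659, 2.780, 3.211.
Z = Σ gᵢe^(−Eᵢ/kT) = 6·e^(−0) + 3·e^(−1.659) + 2·e^(−2.780) + 2·e^(−3.211) = 6.000 + 0.5710 + 0.1241 + 0.08063 = 6.776.
P₂ = g₂ e^(−E₂/kT) / Z = 0.1241/6.776 = 0.018.

0.018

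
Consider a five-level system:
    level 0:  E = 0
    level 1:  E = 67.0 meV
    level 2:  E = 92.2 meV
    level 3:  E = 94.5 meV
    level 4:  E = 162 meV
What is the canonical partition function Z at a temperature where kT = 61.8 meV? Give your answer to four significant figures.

Eᵢ/kT = 0, 1.08414, 1.49191, 1.52913, 2.62136.
Z = Σ e^(−Eᵢ/kT) = e^(−0) + e^(−1.08414) + e^(−1.49191) + e^(−1.52913) + e^(−2.62136) = 1.00000 + 0.338193 + 0.224943 + 0.216724 + 0.0727039 = 1.85256.

Z = 1.853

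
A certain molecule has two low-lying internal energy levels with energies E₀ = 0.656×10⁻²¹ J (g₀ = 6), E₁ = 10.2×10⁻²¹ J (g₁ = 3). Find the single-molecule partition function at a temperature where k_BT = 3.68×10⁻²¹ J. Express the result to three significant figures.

Eᵢ/kT = 0.17826, 2.7717.
Z = Σ gᵢe^(−Eᵢ/kT) = 6·e^(−0.17826) + 3·e^(−2.7717) = 5.0203 + 0.18767 = 5.2080.

Z = 5.21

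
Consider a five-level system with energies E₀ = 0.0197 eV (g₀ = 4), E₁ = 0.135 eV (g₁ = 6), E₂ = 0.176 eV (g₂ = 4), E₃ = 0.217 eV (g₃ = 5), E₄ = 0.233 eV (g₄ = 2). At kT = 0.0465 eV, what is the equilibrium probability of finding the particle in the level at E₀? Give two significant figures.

Eᵢ/kT = 0.4237, 2.903, 3.785, 4.667, 5.011.
Z = Σ gᵢe^(−Eᵢ/kT) = 4·e^(−0.4237) + 6·e^(−2.903) + 4·e^(−3.785) + 5·e^(−4.667) + 2·e^(−5.011) = 2.618 + 0.3292 + 0.09084 + 0.04700 + 0.01333 = 3.098.
P₀ = g₀ e^(−E₀/kT) / Z = 2.618/3.098 = 0.85.

0.85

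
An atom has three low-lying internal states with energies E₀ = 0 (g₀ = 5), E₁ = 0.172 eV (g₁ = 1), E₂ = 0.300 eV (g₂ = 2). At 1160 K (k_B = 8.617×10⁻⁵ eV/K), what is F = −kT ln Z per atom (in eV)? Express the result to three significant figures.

k_BT = 8.617×10⁻⁵ × 1160 K = 0.099957 eV.
Eᵢ/kT = 0, 1.7207, 3.0013.
Z = Σ gᵢe^(−Eᵢ/kT) = 5·e^(−0) + 1·e^(−1.7207) + 2·e^(−3.0013) = 5.0000 + 0.17894 + 0.099445 = 5.2784.
F = −kT ln Z = −0.099957 × ln(5.2784) = −0.099957 × 1.6636 = -0.166 eV.

-0.166 eV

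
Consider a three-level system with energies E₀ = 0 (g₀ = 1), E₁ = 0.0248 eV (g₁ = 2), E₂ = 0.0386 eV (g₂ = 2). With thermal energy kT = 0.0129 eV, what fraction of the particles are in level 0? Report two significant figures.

Eᵢ/kT = 0, 1.922, 2.992.
Z = Σ gᵢe^(−Eᵢ/kT) = 1·e^(−0) + 2·e^(−1.922) + 2·e^(−2.992) = 1.000 + 0.2926 + 0.1004 = 1.393.
P₀ = g₀ e^(−E₀/kT) / Z = 1.000/1.393 = 0.72.

0.72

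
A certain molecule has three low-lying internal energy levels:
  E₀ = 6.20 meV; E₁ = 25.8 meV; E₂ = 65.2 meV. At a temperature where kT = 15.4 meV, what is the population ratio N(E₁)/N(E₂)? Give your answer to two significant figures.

13

n₁/n₂ = exp[−(E₁−E₂)/kT] = exp(−(-39.4 meV)/(15.4 meV)) = exp(2.558) = 13.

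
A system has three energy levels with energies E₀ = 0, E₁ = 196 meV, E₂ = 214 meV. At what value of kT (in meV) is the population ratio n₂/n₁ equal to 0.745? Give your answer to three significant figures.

n₂/n₁ = exp[−(E₂−E₁)/kT] = 0.745.
⇒ (E₂−E₁)/kT = ln(1/0.745) = ln(1.3423) = 0.29438.
kT = 18 meV / 0.29438 = 61.1 meV.

61.1 meV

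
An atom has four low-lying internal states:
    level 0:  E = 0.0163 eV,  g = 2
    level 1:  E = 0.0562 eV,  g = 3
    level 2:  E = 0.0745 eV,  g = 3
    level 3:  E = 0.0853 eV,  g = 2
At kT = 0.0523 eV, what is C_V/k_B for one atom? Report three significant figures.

Eᵢ/kT = 0.31166, 1.0746, 1.4245, 1.6310.
Z = Σ gᵢe^(−Eᵢ/kT) = 2·e^(−0.31166) + 3·e^(−1.0746) + 3·e^(−1.4245) + 2·e^(−1.6310) = 1.4645 + 1.0243 + 0.72189 + 0.39147 = 3.6022.
⟨E⟩ = 0.046808 eV, ⟨E²⟩ = 0.0029091 eV².
C_V/k_B = (⟨E²⟩ − ⟨E⟩²)/(kT)² = (0.0029091 − 0.0021910)/0.0027353 = 0.263.

0.263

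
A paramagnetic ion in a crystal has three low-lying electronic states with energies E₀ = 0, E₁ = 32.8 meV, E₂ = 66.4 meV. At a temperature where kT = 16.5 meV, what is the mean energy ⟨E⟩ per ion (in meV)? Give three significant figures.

Eᵢ/kT = 0, 1.9879, 4.0242.
Z = Σ e^(−Eᵢ/kT) = e^(−0) + e^(−1.9879) + e^(−4.0242) = 1.0000 + 0.13698 + 0.017878 = 1.1549.
⟨E⟩ = Σ Eᵢ e^(−Eᵢ/kT) / Z = (0·1.0000 + 32.8·0.13698 + 66.4·0.017878) / 1.1549 = 4.92 meV.

4.92 meV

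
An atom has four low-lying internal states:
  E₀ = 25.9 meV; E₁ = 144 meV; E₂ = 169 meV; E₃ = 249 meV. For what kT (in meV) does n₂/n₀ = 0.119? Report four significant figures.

n₂/n₀ = exp[−(E₂−E₀)/kT] = 0.119.
⇒ (E₂−E₀)/kT = ln(1/0.119) = ln(8.40336) = 2.12863.
kT = 143.1 meV / 2.12863 = 67.23 meV.

67.23 meV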